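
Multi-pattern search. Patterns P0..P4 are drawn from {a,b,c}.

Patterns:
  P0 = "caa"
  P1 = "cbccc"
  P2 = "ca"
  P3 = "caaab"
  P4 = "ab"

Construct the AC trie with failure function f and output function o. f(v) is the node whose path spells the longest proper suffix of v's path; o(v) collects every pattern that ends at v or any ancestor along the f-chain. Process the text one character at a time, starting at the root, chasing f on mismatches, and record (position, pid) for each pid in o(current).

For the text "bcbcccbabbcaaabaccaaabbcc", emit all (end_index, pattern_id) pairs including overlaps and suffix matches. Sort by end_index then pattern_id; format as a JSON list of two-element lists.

Construct AC machine:
Trie nodes:
  n0 'ε': a→10 c→1
  n1 'c': a→2 b→4
  n2 'ca': a→3  [P2 ends]
  n3 'caa': a→8  [P0 ends]
  n4 'cb': c→5
  n5 'cbc': c→6
  n6 'cbcc': c→7
  n7 'cbccc': ·  [P1 ends]
  n8 'caaa': b→9
  n9 'caaab': ·  [P3 ends]
  n10 'a': b→11
  n11 'ab': ·  [P4 ends]

Failure links (BFS by depth):
  n1('c'): parent n0 fail=0; on 'c' 0 → fail=0;  out ∅∪∅=∅
  n10('a'): parent n0 fail=0; on 'a' 0 → fail=0;  out ∅∪∅=∅
  n2('ca'): parent n1 fail=0; on 'a' 0 → fail=10;  out {2}∪∅={2}
  n4('cb'): parent n1 fail=0; on 'b' 0 → fail=0;  out ∅∪∅=∅
  n11('ab'): parent n10 fail=0; on 'b' 0 → fail=0;  out {4}∪∅={4}
  n3('caa'): parent n2 fail=10; on 'a' 10→0 → fail=10;  out {0}∪∅={0}
  n5('cbc'): parent n4 fail=0; on 'c' 0 → fail=1;  out ∅∪∅=∅
  n6('cbcc'): parent n5 fail=1; on 'c' 1→0 → fail=1;  out ∅∪∅=∅
  n8('caaa'): parent n3 fail=10; on 'a' 10→0 → fail=10;  out ∅∪∅=∅
  n7('cbccc'): parent n6 fail=1; on 'c' 1→0 → fail=1;  out {1}∪∅={1}
  n9('caaab'): parent n8 fail=10; on 'b' 10 → fail=11;  out {3}∪{4}={3,4}

Scan:
[0] read 'b'  n0⇒n0
[1] read 'c'  n0⇒n1
[2] read 'b'  n1⇒n4
[3] read 'c'  n4⇒n5
[4] read 'c'  n5⇒n6
[5] read 'c'  n6⇒n7  emit P1@[1:5]
[6] read 'b'  n7⇒n4 ·f
[7] read 'a'  n4⇒n10 ·f
[8] read 'b'  n10⇒n11  emit P4@[7:8]
[9] read 'b'  n11⇒n0 ·f
[10] read 'c'  n0⇒n1
[11] read 'a'  n1⇒n2  emit P2@[10:11]
[12] read 'a'  n2⇒n3  emit P0@[10:12]
[13] read 'a'  n3⇒n8
[14] read 'b'  n8⇒n9  emit P3@[10:14],P4@[13:14]
[15] read 'a'  n9⇒n10 ·f
[16] read 'c'  n10⇒n1 ·f
[17] read 'c'  n1⇒n1 ·f
[18] read 'a'  n1⇒n2  emit P2@[17:18]
[19] read 'a'  n2⇒n3  emit P0@[17:19]
[20] read 'a'  n3⇒n8
[21] read 'b'  n8⇒n9  emit P3@[17:21],P4@[20:21]
[22] read 'b'  n9⇒n0 ·f
[23] read 'c'  n0⇒n1
[24] read 'c'  n1⇒n1 ·f

All matches (sorted): [[5,1],[8,4],[11,2],[12,0],[14,3],[14,4],[18,2],[19,0],[21,3],[21,4]]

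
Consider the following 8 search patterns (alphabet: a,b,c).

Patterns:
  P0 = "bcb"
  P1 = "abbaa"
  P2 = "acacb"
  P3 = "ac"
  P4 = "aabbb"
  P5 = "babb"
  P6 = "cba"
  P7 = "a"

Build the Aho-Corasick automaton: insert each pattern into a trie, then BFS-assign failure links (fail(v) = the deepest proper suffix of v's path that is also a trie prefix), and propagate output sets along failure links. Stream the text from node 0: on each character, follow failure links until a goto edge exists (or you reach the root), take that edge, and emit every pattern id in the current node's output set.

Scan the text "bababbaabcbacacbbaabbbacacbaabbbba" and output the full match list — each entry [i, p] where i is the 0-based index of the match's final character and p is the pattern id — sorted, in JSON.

Construct AC machine:
Trie (insert patterns):
  0='ε' goto a→4 b→1 c→20
  1='b' goto a→17 c→2
  2='bc' goto b→3
  3='bcb' goto ·  [P0 ends]
  4='a' goto a→13 b→5 c→9  [P7 ends]
  5='ab' goto b→6
  6='abb' goto a→7
  7='abba' goto a→8
  8='abbaa' goto ·  [P1 ends]
  9='ac' goto a→10  [P3 ends]
  10='aca' goto c→11
  11='acac' goto b→12
  12='acacb' goto ·  [P2 ends]
  13='aa' goto b→14
  14='aab' goto b→15
  15='aabb' goto b→16
  16='aabbb' goto ·  [P4 ends]
  17='ba' goto b→18
  18='bab' goto b→19
  19='babb' goto ·  [P5 ends]
  20='c' goto b→21
  21='cb' goto a→22
  22='cba' goto ·  [P6 ends]

BFS fail/out derivation:
  fail(1) 'b': from fail(0)=0 chase 'b': 0 ⇒ 0;  out=∅∪out(0)=∅
  fail(4) 'a': from fail(0)=0 chase 'a': 0 ⇒ 0;  out={7}∪out(0)={7}
  fail(20) 'c': from fail(0)=0 chase 'c': 0 ⇒ 0;  out=∅∪out(0)=∅
  fail(2) 'bc': from fail(1)=0 chase 'c': 0 ⇒ 20;  out=∅∪out(20)=∅
  fail(5) 'ab': from fail(4)=0 chase 'b': 0 ⇒ 1;  out=∅∪out(1)=∅
  fail(9) 'ac': from fail(4)=0 chase 'c': 0 ⇒ 20;  out={3}∪out(20)={3}
  fail(13) 'aa': from fail(4)=0 chase 'a': 0 ⇒ 4;  out=∅∪out(4)={7}
  fail(17) 'ba': from fail(1)=0 chase 'a': 0 ⇒ 4;  out=∅∪out(4)={7}
  fail(21) 'cb': from fail(20)=0 chase 'b': 0 ⇒ 1;  out=∅∪out(1)=∅
  fail(3) 'bcb': from fail(2)=20 chase 'b': 20 ⇒ 21;  out={0}∪out(21)={0}
  fail(6) 'abb': from fail(5)=1 chase 'b': 1→0 ⇒ 1;  out=∅∪out(1)=∅
  fail(10) 'aca': from fail(9)=20 chase 'a': 20→0 ⇒ 4;  out=∅∪out(4)={7}
  fail(14) 'aab': from fail(13)=4 chase 'b': 4 ⇒ 5;  out=∅∪out(5)=∅
  fail(18) 'bab': from fail(17)=4 chase 'b': 4 ⇒ 5;  out=∅∪out(5)=∅
  fail(22) 'cba': from fail(21)=1 chase 'a': 1 ⇒ 17;  out={6}∪out(17)={6,7}
  fail(7) 'abba': from fail(6)=1 chase 'a': 1 ⇒ 17;  out=∅∪out(17)={7}
  fail(11) 'acac': from fail(10)=4 chase 'c': 4 ⇒ 9;  out=∅∪out(9)={3}
  fail(15) 'aabb': from fail(14)=5 chase 'b': 5 ⇒ 6;  out=∅∪out(6)=∅
  fail(19) 'babb': from fail(18)=5 chase 'b': 5 ⇒ 6;  out={5}∪out(6)={5}
  fail(8) 'abbaa': from fail(7)=17 chase 'a': 17→4 ⇒ 13;  out={1}∪out(13)={1,7}
  fail(12) 'acacb': from fail(11)=9 chase 'b': 9→20 ⇒ 21;  out={2}∪out(21)={2}
  fail(16) 'aabbb': from fail(15)=6 chase 'b': 6→1→0 ⇒ 1;  out={4}∪out(1)={4}

Scan:
pos 0 'b': at 1
pos 1 'a': at 17  emit P7@[1:1]
pos 2 'b': at 18
pos 3 'a': at 17 ·f  emit P7@[3:3]
pos 4 'b': at 18
pos 5 'b': at 19  emit P5@[2:5]
pos 6 'a': at 7 ·f  emit P7@[6:6]
pos 7 'a': at 8  emit P1@[3:7],P7@[7:7]
pos 8 'b': at 14 ·f
pos 9 'c': at 2 ·f
pos 10 'b': at 3  emit P0@[8:10]
pos 11 'a': at 22 ·f  emit P6@[9:11],P7@[11:11]
pos 12 'c': at 9 ·f  emit P3@[11:12]
pos 13 'a': at 10  emit P7@[13:13]
pos 14 'c': at 11  emit P3@[13:14]
pos 15 'b': at 12  emit P2@[11:15]
pos 16 'b': at 1 ·f
pos 17 'a': at 17  emit P7@[17:17]
pos 18 'a': at 13 ·f  emit P7@[18:18]
pos 19 'b': at 14
pos 20 'b': at 15
pos 21 'b': at 16  emit P4@[17:21]
pos 22 'a': at 17 ·f  emit P7@[22:22]
pos 23 'c': at 9 ·f  emit P3@[22:23]
pos 24 'a': at 10  emit P7@[24:24]
pos 25 'c': at 11  emit P3@[24:25]
pos 26 'b': at 12  emit P2@[22:26]
pos 27 'a': at 22 ·f  emit P6@[25:27],P7@[27:27]
pos 28 'a': at 13 ·f  emit P7@[28:28]
pos 29 'b': at 14
pos 30 'b': at 15
pos 31 'b': at 16  emit P4@[27:31]
pos 32 'b': at 1 ·f
pos 33 'a': at 17  emit P7@[33:33]

All matches (sorted): [[1,7],[3,7],[5,5],[6,7],[7,1],[7,7],[10,0],[11,6],[11,7],[12,3],[13,7],[14,3],[15,2],[17,7],[18,7],[21,4],[22,7],[23,3],[24,7],[25,3],[26,2],[27,6],[27,7],[28,7],[31,4],[33,7]]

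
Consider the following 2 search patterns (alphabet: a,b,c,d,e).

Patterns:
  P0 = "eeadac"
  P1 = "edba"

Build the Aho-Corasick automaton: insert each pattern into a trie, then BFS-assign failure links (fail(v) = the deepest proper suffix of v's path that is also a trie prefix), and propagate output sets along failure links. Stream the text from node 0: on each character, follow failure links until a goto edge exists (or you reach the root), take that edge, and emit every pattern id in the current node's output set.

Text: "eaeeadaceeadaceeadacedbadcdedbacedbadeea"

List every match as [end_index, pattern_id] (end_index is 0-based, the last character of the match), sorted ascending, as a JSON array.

Build:
Trie (insert patterns):
  0='ε' goto e→1
  1='e' goto d→7 e→2
  2='ee' goto a→3
  3='eea' goto d→4
  4='eead' goto a→5
  5='eeada' goto c→6
  6='eeadac' goto ·  ←P0
  7='ed' goto b→8
  8='edb' goto a→9
  9='edba' goto ·  ←P1

Failure links (BFS by depth):
  n1('e'): parent n0 fail=0; on 'e' 0 → fail=0;  out ∅∪∅=∅
  n2('ee'): parent n1 fail=0; on 'e' 0 → fail=1;  out ∅∪∅=∅
  n7('ed'): parent n1 fail=0; on 'd' 0 → fail=0;  out ∅∪∅=∅
  n3('eea'): parent n2 fail=1; on 'a' 1→0 → fail=0;  out ∅∪∅=∅
  n8('edb'): parent n7 fail=0; on 'b' 0 → fail=0;  out ∅∪∅=∅
  n4('eead'): parent n3 fail=0; on 'd' 0 → fail=0;  out ∅∪∅=∅
  n9('edba'): parent n8 fail=0; on 'a' 0 → fail=0;  out {1}∪∅={1}
  n5('eeada'): parent n4 fail=0; on 'a' 0 → fail=0;  out ∅∪∅=∅
  n6('eeadac'): parent n5 fail=0; on 'c' 0 → fail=0;  out {0}∪∅={0}

Run:
pos 0 'e': at 1
pos 1 'a': at 0 ·f
pos 2 'e': at 1
pos 3 'e': at 2
pos 4 'a': at 3
pos 5 'd': at 4
pos 6 'a': at 5
pos 7 'c': at 6  emit P0@[2:7]
pos 8 'e': at 1 ·f
pos 9 'e': at 2
pos 10 'a': at 3
pos 11 'd': at 4
pos 12 'a': at 5
pos 13 'c': at 6  emit P0@[8:13]
pos 14 'e': at 1 ·f
pos 15 'e': at 2
pos 16 'a': at 3
pos 17 'd': at 4
pos 18 'a': at 5
pos 19 'c': at 6  emit P0@[14:19]
pos 20 'e': at 1 ·f
pos 21 'd': at 7
pos 22 'b': at 8
pos 23 'a': at 9  emit P1@[20:23]
pos 24 'd': at 0 ·f
pos 25 'c': at 0
pos 26 'd': at 0
pos 27 'e': at 1
pos 28 'd': at 7
pos 29 'b': at 8
pos 30 'a': at 9  emit P1@[27:30]
pos 31 'c': at 0 ·f
pos 32 'e': at 1
pos 33 'd': at 7
pos 34 'b': at 8
pos 35 'a': at 9  emit P1@[32:35]
pos 36 'd': at 0 ·f
pos 37 'e': at 1
pos 38 'e': at 2
pos 39 'a': at 3

All matches (sorted): [[7,0],[13,0],[19,0],[23,1],[30,1],[35,1]]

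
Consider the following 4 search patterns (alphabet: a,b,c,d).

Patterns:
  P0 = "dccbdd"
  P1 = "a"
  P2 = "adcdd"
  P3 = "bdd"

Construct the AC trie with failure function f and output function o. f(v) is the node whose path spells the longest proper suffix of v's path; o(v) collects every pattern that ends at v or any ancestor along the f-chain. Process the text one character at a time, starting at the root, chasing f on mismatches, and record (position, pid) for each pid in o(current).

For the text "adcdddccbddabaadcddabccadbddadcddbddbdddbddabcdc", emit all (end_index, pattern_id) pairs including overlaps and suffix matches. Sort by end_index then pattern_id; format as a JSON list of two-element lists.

Build:
Trie nodes:
  n0 'ε': a→7 b→12 d→1
  n1 'd': c→2
  n2 'dc': c→3
  n3 'dcc': b→4
  n4 'dccb': d→5
  n5 'dccbd': d→6
  n6 'dccbdd': ·  [P0 ends]
  n7 'a': d→8  [P1 ends]
  n8 'ad': c→9
  n9 'adc': d→10
  n10 'adcd': d→11
  n11 'adcdd': ·  [P2 ends]
  n12 'b': d→13
  n13 'bd': d→14
  n14 'bdd': ·  [P3 ends]

Failure links (BFS by depth):
  n1('d'): parent n0 fail=0; on 'd' 0 → fail=0;  out ∅∪∅=∅
  n7('a'): parent n0 fail=0; on 'a' 0 → fail=0;  out {1}∪∅={1}
  n12('b'): parent n0 fail=0; on 'b' 0 → fail=0;  out ∅∪∅=∅
  n2('dc'): parent n1 fail=0; on 'c' 0 → fail=0;  out ∅∪∅=∅
  n8('ad'): parent n7 fail=0; on 'd' 0 → fail=1;  out ∅∪∅=∅
  n13('bd'): parent n12 fail=0; on 'd' 0 → fail=1;  out ∅∪∅=∅
  n3('dcc'): parent n2 fail=0; on 'c' 0 → fail=0;  out ∅∪∅=∅
  n9('adc'): parent n8 fail=1; on 'c' 1 → fail=2;  out ∅∪∅=∅
  n14('bdd'): parent n13 fail=1; on 'd' 1→0 → fail=1;  out {3}∪∅={3}
  n4('dccb'): parent n3 fail=0; on 'b' 0 → fail=12;  out ∅∪∅=∅
  n10('adcd'): parent n9 fail=2; on 'd' 2→0 → fail=1;  out ∅∪∅=∅
  n5('dccbd'): parent n4 fail=12; on 'd' 12 → fail=13;  out ∅∪∅=∅
  n11('adcdd'): parent n10 fail=1; on 'd' 1→0 → fail=1;  out {2}∪∅={2}
  n6('dccbdd'): parent n5 fail=13; on 'd' 13 → fail=14;  out {0}∪{3}={0,3}

Text stream:
i=0 'a': node 0→7  → match P1@[0:0]
i=1 'd': node 7→8
i=2 'c': node 8→9
i=3 'd': node 9→10
i=4 'd': node 10→11  → match P2@[0:4]
i=5 'd': node 11→1 ·f
i=6 'c': node 1→2
i=7 'c': node 2→3
i=8 'b': node 3→4
i=9 'd': node 4→5
i=10 'd': node 5→6  → match P0@[5:10],P3@[8:10]
i=11 'a': node 6→7 ·f  → match P1@[11:11]
i=12 'b': node 7→12 ·f
i=13 'a': node 12→7 ·f  → match P1@[13:13]
i=14 'a': node 7→7 ·f  → match P1@[14:14]
i=15 'd': node 7→8
i=16 'c': node 8→9
i=17 'd': node 9→10
i=18 'd': node 10→11  → match P2@[14:18]
i=19 'a': node 11→7 ·f  → match P1@[19:19]
i=20 'b': node 7→12 ·f
i=21 'c': node 12→0 ·f
i=22 'c': node 0→0
i=23 'a': node 0→7  → match P1@[23:23]
i=24 'd': node 7→8
i=25 'b': node 8→12 ·f
i=26 'd': node 12→13
i=27 'd': node 13→14  → match P3@[25:27]
i=28 'a': node 14→7 ·f  → match P1@[28:28]
i=29 'd': node 7→8
i=30 'c': node 8→9
i=31 'd': node 9→10
i=32 'd': node 10→11  → match P2@[28:32]
i=33 'b': node 11→12 ·f
i=34 'd': node 12→13
i=35 'd': node 13→14  → match P3@[33:35]
i=36 'b': node 14→12 ·f
i=37 'd': node 12→13
i=38 'd': node 13→14  → match P3@[36:38]
i=39 'd': node 14→1 ·f
i=40 'b': node 1→12 ·f
i=41 'd': node 12→13
i=42 'd': node 13→14  → match P3@[40:42]
i=43 'a': node 14→7 ·f  → match P1@[43:43]
i=44 'b': node 7→12 ·f
i=45 'c': node 12→0 ·f
i=46 'd': node 0→1
i=47 'c': node 1→2

All matches (sorted): [[0,1],[4,2],[10,0],[10,3],[11,1],[13,1],[14,1],[18,2],[19,1],[23,1],[27,3],[28,1],[32,2],[35,3],[38,3],[42,3],[43,1]]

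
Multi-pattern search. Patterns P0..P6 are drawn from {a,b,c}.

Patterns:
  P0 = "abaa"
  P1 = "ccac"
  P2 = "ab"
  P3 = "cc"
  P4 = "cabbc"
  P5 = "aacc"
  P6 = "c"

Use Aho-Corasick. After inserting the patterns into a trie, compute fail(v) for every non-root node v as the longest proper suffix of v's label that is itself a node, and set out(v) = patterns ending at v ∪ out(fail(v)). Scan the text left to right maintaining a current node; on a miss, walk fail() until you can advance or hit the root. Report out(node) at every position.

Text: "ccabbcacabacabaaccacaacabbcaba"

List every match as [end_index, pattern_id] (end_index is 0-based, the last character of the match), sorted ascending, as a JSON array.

Construct AC machine:
Trie (insert patterns):
  n0 'ε': a→1 c→5
  n1 'a': a→13 b→2
  n2 'ab': a→3  [P2 ends]
  n3 'aba': a→4
  n4 'abaa': ·  [P0 ends]
  n5 'c': a→9 c→6  [P6 ends]
  n6 'cc': a→7  [P3 ends]
  n7 'cca': c→8
  n8 'ccac': ·  [P1 ends]
  n9 'ca': b→10
  n10 'cab': b→11
  n11 'cabb': c→12
  n12 'cabbc': ·  [P4 ends]
  n13 'aa': c→14
  n14 'aac': c→15
  n15 'aacc': ·  [P5 ends]

Failure links (BFS by depth):
  n1('a'): parent n0 fail=0; on 'a' 0 → fail=0;  out ∅∪∅=∅
  n5('c'): parent n0 fail=0; on 'c' 0 → fail=0;  out {6}∪∅={6}
  n2('ab'): parent n1 fail=0; on 'b' 0 → fail=0;  out {2}∪∅={2}
  n6('cc'): parent n5 fail=0; on 'c' 0 → fail=5;  out {3}∪{6}={3,6}
  n9('ca'): parent n5 fail=0; on 'a' 0 → fail=1;  out ∅∪∅=∅
  n13('aa'): parent n1 fail=0; on 'a' 0 → fail=1;  out ∅∪∅=∅
  n3('aba'): parent n2 fail=0; on 'a' 0 → fail=1;  out ∅∪∅=∅
  n7('cca'): parent n6 fail=5; on 'a' 5 → fail=9;  out ∅∪∅=∅
  n10('cab'): parent n9 fail=1; on 'b' 1 → fail=2;  out ∅∪{2}={2}
  n14('aac'): parent n13 fail=1; on 'c' 1→0 → fail=5;  out ∅∪{6}={6}
  n4('abaa'): parent n3 fail=1; on 'a' 1 → fail=13;  out {0}∪∅={0}
  n8('ccac'): parent n7 fail=9; on 'c' 9→1→0 → fail=5;  out {1}∪{6}={1,6}
  n11('cabb'): parent n10 fail=2; on 'b' 2→0 → fail=0;  out ∅∪∅=∅
  n15('aacc'): parent n14 fail=5; on 'c' 5 → fail=6;  out {5}∪{3,6}={3,5,6}
  n12('cabbc'): parent n11 fail=0; on 'c' 0 → fail=5;  out {4}∪{6}={4,6}

Text stream:
i=0 'c': node 0→5  emit P6@[0:0]
i=1 'c': node 5→6  emit P3@[0:1],P6@[1:1]
i=2 'a': node 6→7
i=3 'b': node 7→10 (fail-walked)  emit P2@[2:3]
i=4 'b': node 10→11
i=5 'c': node 11→12  emit P4@[1:5],P6@[5:5]
i=6 'a': node 12→9 (fail-walked)
i=7 'c': node 9→5 (fail-walked)  emit P6@[7:7]
i=8 'a': node 5→9
i=9 'b': node 9→10  emit P2@[8:9]
i=10 'a': node 10→3 (fail-walked)
i=11 'c': node 3→5 (fail-walked)  emit P6@[11:11]
i=12 'a': node 5→9
i=13 'b': node 9→10  emit P2@[12:13]
i=14 'a': node 10→3 (fail-walked)
i=15 'a': node 3→4  emit P0@[12:15]
i=16 'c': node 4→14 (fail-walked)  emit P6@[16:16]
i=17 'c': node 14→15  emit P3@[16:17],P5@[14:17],P6@[17:17]
i=18 'a': node 15→7 (fail-walked)
i=19 'c': node 7→8  emit P1@[16:19],P6@[19:19]
i=20 'a': node 8→9 (fail-walked)
i=21 'a': node 9→13 (fail-walked)
i=22 'c': node 13→14  emit P6@[22:22]
i=23 'a': node 14→9 (fail-walked)
i=24 'b': node 9→10  emit P2@[23:24]
i=25 'b': node 10→11
i=26 'c': node 11→12  emit P4@[22:26],P6@[26:26]
i=27 'a': node 12→9 (fail-walked)
i=28 'b': node 9→10  emit P2@[27:28]
i=29 'a': node 10→3 (fail-walked)

Matches: [[0,6],[1,3],[1,6],[3,2],[5,4],[5,6],[7,6],[9,2],[11,6],[13,2],[15,0],[16,6],[17,3],[17,5],[17,6],[19,1],[19,6],[22,6],[24,2],[26,4],[26,6],[28,2]]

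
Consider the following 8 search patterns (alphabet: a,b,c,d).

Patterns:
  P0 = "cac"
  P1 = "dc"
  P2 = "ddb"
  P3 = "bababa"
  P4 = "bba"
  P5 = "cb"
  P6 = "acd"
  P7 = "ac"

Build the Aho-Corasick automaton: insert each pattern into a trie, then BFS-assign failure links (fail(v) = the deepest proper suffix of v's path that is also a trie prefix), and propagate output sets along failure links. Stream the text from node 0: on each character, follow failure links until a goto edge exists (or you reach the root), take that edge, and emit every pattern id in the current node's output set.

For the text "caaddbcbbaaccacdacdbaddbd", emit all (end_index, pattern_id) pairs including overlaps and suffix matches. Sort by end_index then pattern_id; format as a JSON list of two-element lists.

Construct AC machine:
Trie (insert patterns):
  n0 'ε': a→17 b→8 c→1 d→4
  n1 'c': a→2 b→16
  n2 'ca': c→3
  n3 'cac': ·  ←P0
  n4 'd': c→5 d→6
  n5 'dc': ·  ←P1
  n6 'dd': b→7
  n7 'ddb': ·  ←P2
  n8 'b': a→9 b→14
  n9 'ba': b→10
  n10 'bab': a→11
  n11 'baba': b→12
  n12 'babab': a→13
  n13 'bababa': ·  ←P3
  n14 'bb': a→15
  n15 'bba': ·  ←P4
  n16 'cb': ·  ←P5
  n17 'a': c→18
  n18 'ac': d→19  ←P7
  n19 'acd': ·  ←P6

BFS fail/out derivation:
  n1('c'): parent n0 fail=0; on 'c' 0 → fail=0;  out ∅∪∅=∅
  n4('d'): parent n0 fail=0; on 'd' 0 → fail=0;  out ∅∪∅=∅
  n8('b'): parent n0 fail=0; on 'b' 0 → fail=0;  out ∅∪∅=∅
  n17('a'): parent n0 fail=0; on 'a' 0 → fail=0;  out ∅∪∅=∅
  n2('ca'): parent n1 fail=0; on 'a' 0 → fail=17;  out ∅∪∅=∅
  n5('dc'): parent n4 fail=0; on 'c' 0 → fail=1;  out {1}∪∅={1}
  n6('dd'): parent n4 fail=0; on 'd' 0 → fail=4;  out ∅∪∅=∅
  n9('ba'): parent n8 fail=0; on 'a' 0 → fail=17;  out ∅∪∅=∅
  n14('bb'): parent n8 fail=0; on 'b' 0 → fail=8;  out ∅∪∅=∅
  n16('cb'): parent n1 fail=0; on 'b' 0 → fail=8;  out {5}∪∅={5}
  n18('ac'): parent n17 fail=0; on 'c' 0 → fail=1;  out {7}∪∅={7}
  n3('cac'): parent n2 fail=17; on 'c' 17 → fail=18;  out {0}∪{7}={0,7}
  n7('ddb'): parent n6 fail=4; on 'b' 4→0 → fail=8;  out {2}∪∅={2}
  n10('bab'): parent n9 fail=17; on 'b' 17→0 → fail=8;  out ∅∪∅=∅
  n15('bba'): parent n14 fail=8; on 'a' 8 → fail=9;  out {4}∪∅={4}
  n19('acd'): parent n18 fail=1; on 'd' 1→0 → fail=4;  out {6}∪∅={6}
  n11('baba'): parent n10 fail=8; on 'a' 8 → fail=9;  out ∅∪∅=∅
  n12('babab'): parent n11 fail=9; on 'b' 9 → fail=10;  out ∅∪∅=∅
  n13('bababa'): parent n12 fail=10; on 'a' 10 → fail=11;  out {3}∪∅={3}

Text stream:
pos 0 'c': at 1
pos 1 'a': at 2
pos 2 'a': at 17 (fail-walked)
pos 3 'd': at 4 (fail-walked)
pos 4 'd': at 6
pos 5 'b': at 7  emit P2@[3:5]
pos 6 'c': at 1 (fail-walked)
pos 7 'b': at 16  emit P5@[6:7]
pos 8 'b': at 14 (fail-walked)
pos 9 'a': at 15  emit P4@[7:9]
pos 10 'a': at 17 (fail-walked)
pos 11 'c': at 18  emit P7@[10:11]
pos 12 'c': at 1 (fail-walked)
pos 13 'a': at 2
pos 14 'c': at 3  emit P0@[12:14],P7@[13:14]
pos 15 'd': at 19 (fail-walked)  emit P6@[13:15]
pos 16 'a': at 17 (fail-walked)
pos 17 'c': at 18  emit P7@[16:17]
pos 18 'd': at 19  emit P6@[16:18]
pos 19 'b': at 8 (fail-walked)
pos 20 'a': at 9
pos 21 'd': at 4 (fail-walked)
pos 22 'd': at 6
pos 23 'b': at 7  emit P2@[21:23]
pos 24 'd': at 4 (fail-walked)

Matches: [[5,2],[7,5],[9,4],[11,7],[14,0],[14,7],[15,6],[17,7],[18,6],[23,2]]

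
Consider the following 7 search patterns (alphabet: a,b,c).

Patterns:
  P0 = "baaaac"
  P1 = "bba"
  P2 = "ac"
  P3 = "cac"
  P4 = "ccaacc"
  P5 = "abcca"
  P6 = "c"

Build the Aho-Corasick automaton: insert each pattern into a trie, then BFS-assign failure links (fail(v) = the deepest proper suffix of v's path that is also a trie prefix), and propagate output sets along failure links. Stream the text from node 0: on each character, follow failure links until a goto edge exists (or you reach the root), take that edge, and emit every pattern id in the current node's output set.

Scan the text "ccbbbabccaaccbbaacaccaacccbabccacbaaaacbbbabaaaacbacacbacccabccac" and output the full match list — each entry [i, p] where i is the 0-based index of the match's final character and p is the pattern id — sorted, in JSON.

Build:
Trie nodes:
  0='ε' goto a→9 b→1 c→11
  1='b' goto a→2 b→7
  2='ba' goto a→3
  3='baa' goto a→4
  4='baaa' goto a→5
  5='baaaa' goto c→6
  6='baaaac' goto ·  [P0 ends]
  7='bb' goto a→8
  8='bba' goto ·  [P1 ends]
  9='a' goto b→19 c→10
  10='ac' goto ·  [P2 ends]
  11='c' goto a→12 c→14  [P6 ends]
  12='ca' goto c→13
  13='cac' goto ·  [P3 ends]
  14='cc' goto a→15
  15='cca' goto a→16
  16='ccaa' goto c→17
  17='ccaac' goto c→18
  18='ccaacc' goto ·  [P4 ends]
  19='ab' goto c→20
  20='abc' goto c→21
  21='abcc' goto a→22
  22='abcca' goto ·  [P5 ends]

Failure links (BFS by depth):
  fail(1) 'b': from fail(0)=0 chase 'b': 0 ⇒ 0;  out=∅∪out(0)=∅
  fail(9) 'a': from fail(0)=0 chase 'a': 0 ⇒ 0;  out=∅∪out(0)=∅
  fail(11) 'c': from fail(0)=0 chase 'c': 0 ⇒ 0;  out={6}∪out(0)={6}
  fail(2) 'ba': from fail(1)=0 chase 'a': 0 ⇒ 9;  out=∅∪out(9)=∅
  fail(7) 'bb': from fail(1)=0 chase 'b': 0 ⇒ 1;  out=∅∪out(1)=∅
  fail(10) 'ac': from fail(9)=0 chase 'c': 0 ⇒ 11;  out={2}∪out(11)={2,6}
  fail(12) 'ca': from fail(11)=0 chase 'a': 0 ⇒ 9;  out=∅∪out(9)=∅
  fail(14) 'cc': from fail(11)=0 chase 'c': 0 ⇒ 11;  out=∅∪out(11)={6}
  fail(19) 'ab': from fail(9)=0 chase 'b': 0 ⇒ 1;  out=∅∪out(1)=∅
  fail(3) 'baa': from fail(2)=9 chase 'a': 9→0 ⇒ 9;  out=∅∪out(9)=∅
  fail(8) 'bba': from fail(7)=1 chase 'a': 1 ⇒ 2;  out={1}∪out(2)={1}
  fail(13) 'cac': from fail(12)=9 chase 'c': 9 ⇒ 10;  out={3}∪out(10)={2,3,6}
  fail(15) 'cca': from fail(14)=11 chase 'a': 11 ⇒ 12;  out=∅∪out(12)=∅
  fail(20) 'abc': from fail(19)=1 chase 'c': 1→0 ⇒ 11;  out=∅∪out(11)={6}
  fail(4) 'baaa': from fail(3)=9 chase 'a': 9→0 ⇒ 9;  out=∅∪out(9)=∅
  fail(16) 'ccaa': from fail(15)=12 chase 'a': 12→9→0 ⇒ 9;  out=∅∪out(9)=∅
  fail(21) 'abcc': from fail(20)=11 chase 'c': 11 ⇒ 14;  out=∅∪out(14)={6}
  fail(5) 'baaaa': from fail(4)=9 chase 'a': 9→0 ⇒ 9;  out=∅∪out(9)=∅
  fail(17) 'ccaac': from fail(16)=9 chase 'c': 9 ⇒ 10;  out=∅∪out(10)={2,6}
  fail(22) 'abcca': from fail(21)=14 chase 'a': 14 ⇒ 15;  out={5}∪out(15)={5}
  fail(6) 'baaaac': from fail(5)=9 chase 'c': 9 ⇒ 10;  out={0}∪out(10)={0,2,6}
  fail(18) 'ccaacc': from fail(17)=10 chase 'c': 10→11 ⇒ 14;  out={4}∪out(14)={4,6}

Scan:
pos 0 'c': at 11  emit P6@[0:0]
pos 1 'c': at 14  emit P6@[1:1]
pos 2 'b': at 1 (fail-walked)
pos 3 'b': at 7
pos 4 'b': at 7 (fail-walked)
pos 5 'a': at 8  emit P1@[3:5]
pos 6 'b': at 19 (fail-walked)
pos 7 'c': at 20  emit P6@[7:7]
pos 8 'c': at 21  emit P6@[8:8]
pos 9 'a': at 22  emit P5@[5:9]
pos 10 'a': at 16 (fail-walked)
pos 11 'c': at 17  emit P2@[10:11],P6@[11:11]
pos 12 'c': at 18  emit P4@[7:12],P6@[12:12]
pos 13 'b': at 1 (fail-walked)
pos 14 'b': at 7
pos 15 'a': at 8  emit P1@[13:15]
pos 16 'a': at 3 (fail-walked)
pos 17 'c': at 10 (fail-walked)  emit P2@[16:17],P6@[17:17]
pos 18 'a': at 12 (fail-walked)
pos 19 'c': at 13  emit P2@[18:19],P3@[17:19],P6@[19:19]
pos 20 'c': at 14 (fail-walked)  emit P6@[20:20]
pos 21 'a': at 15
pos 22 'a': at 16
pos 23 'c': at 17  emit P2@[22:23],P6@[23:23]
pos 24 'c': at 18  emit P4@[19:24],P6@[24:24]
pos 25 'c': at 14 (fail-walked)  emit P6@[25:25]
pos 26 'b': at 1 (fail-walked)
pos 27 'a': at 2
pos 28 'b': at 19 (fail-walked)
pos 29 'c': at 20  emit P6@[29:29]
pos 30 'c': at 21  emit P6@[30:30]
pos 31 'a': at 22  emit P5@[27:31]
pos 32 'c': at 13 (fail-walked)  emit P2@[31:32],P3@[30:32],P6@[32:32]
pos 33 'b': at 1 (fail-walked)
pos 34 'a': at 2
pos 35 'a': at 3
pos 36 'a': at 4
pos 37 'a': at 5
pos 38 'c': at 6  emit P0@[33:38],P2@[37:38],P6@[38:38]
pos 39 'b': at 1 (fail-walked)
pos 40 'b': at 7
pos 41 'b': at 7 (fail-walked)
pos 42 'a': at 8  emit P1@[40:42]
pos 43 'b': at 19 (fail-walked)
pos 44 'a': at 2 (fail-walked)
pos 45 'a': at 3
pos 46 'a': at 4
pos 47 'a': at 5
pos 48 'c': at 6  emit P0@[43:48],P2@[47:48],P6@[48:48]
pos 49 'b': at 1 (fail-walked)
pos 50 'a': at 2
pos 51 'c': at 10 (fail-walked)  emit P2@[50:51],P6@[51:51]
pos 52 'a': at 12 (fail-walked)
pos 53 'c': at 13  emit P2@[52:53],P3@[51:53],P6@[53:53]
pos 54 'b': at 1 (fail-walked)
pos 55 'a': at 2
pos 56 'c': at 10 (fail-walked)  emit P2@[55:56],P6@[56:56]
pos 57 'c': at 14 (fail-walked)  emit P6@[57:57]
pos 58 'c': at 14 (fail-walked)  emit P6@[58:58]
pos 59 'a': at 15
pos 60 'b': at 19 (fail-walked)
pos 61 'c': at 20  emit P6@[61:61]
pos 62 'c': at 21  emit P6@[62:62]
pos 63 'a': at 22  emit P5@[59:63]
pos 64 'c': at 13 (fail-walked)  emit P2@[63:64],P3@[62:64],P6@[64:64]

All matches (sorted): [[0,6],[1,6],[5,1],[7,6],[8,6],[9,5],[11,2],[11,6],[12,4],[12,6],[15,1],[17,2],[17,6],[19,2],[19,3],[19,6],[20,6],[23,2],[23,6],[24,4],[24,6],[25,6],[29,6],[30,6],[31,5],[32,2],[32,3],[32,6],[38,0],[38,2],[38,6],[42,1],[48,0],[48,2],[48,6],[51,2],[51,6],[53,2],[53,3],[53,6],[56,2],[56,6],[57,6],[58,6],[61,6],[62,6],[63,5],[64,2],[64,3],[64,6]]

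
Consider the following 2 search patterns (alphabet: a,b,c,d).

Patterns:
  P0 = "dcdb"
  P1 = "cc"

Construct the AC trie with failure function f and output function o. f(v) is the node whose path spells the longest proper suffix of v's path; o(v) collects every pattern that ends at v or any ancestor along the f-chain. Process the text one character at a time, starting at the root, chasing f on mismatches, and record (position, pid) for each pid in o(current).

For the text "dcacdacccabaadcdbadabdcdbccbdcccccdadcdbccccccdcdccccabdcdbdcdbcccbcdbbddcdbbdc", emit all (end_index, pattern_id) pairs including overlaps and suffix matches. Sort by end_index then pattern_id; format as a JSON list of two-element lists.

Build automaton:
Trie (insert patterns):
  n0 'ε': c→5 d→1
  n1 'd': c→2
  n2 'dc': d→3
  n3 'dcd': b→4
  n4 'dcdb': ·  ←P0
  n5 'c': c→6
  n6 'cc': ·  ←P1

Failure links (BFS by depth):
  n1('d'): parent n0 fail=0; on 'd' 0 → fail=0;  out ∅∪∅=∅
  n5('c'): parent n0 fail=0; on 'c' 0 → fail=0;  out ∅∪∅=∅
  n2('dc'): parent n1 fail=0; on 'c' 0 → fail=5;  out ∅∪∅=∅
  n6('cc'): parent n5 fail=0; on 'c' 0 → fail=5;  out {1}∪∅={1}
  n3('dcd'): parent n2 fail=5; on 'd' 5→0 → fail=1;  out ∅∪∅=∅
  n4('dcdb'): parent n3 fail=1; on 'b' 1→0 → fail=0;  out {0}∪∅={0}

Text stream:
i=0 'd': node 0→1
i=1 'c': node 1→2
i=2 'a': node 2→0 ·f
i=3 'c': node 0→5
i=4 'd': node 5→1 ·f
i=5 'a': node 1→0 ·f
i=6 'c': node 0→5
i=7 'c': node 5→6  → match P1@[6:7]
i=8 'c': node 6→6 ·f  → match P1@[7:8]
i=9 'a': node 6→0 ·f
i=10 'b': node 0→0
i=11 'a': node 0→0
i=12 'a': node 0→0
i=13 'd': node 0→1
i=14 'c': node 1→2
i=15 'd': node 2→3
i=16 'b': node 3→4  → match P0@[13:16]
i=17 'a': node 4→0 ·f
i=18 'd': node 0→1
i=19 'a': node 1→0 ·f
i=20 'b': node 0→0
i=21 'd': node 0→1
i=22 'c': node 1→2
i=23 'd': node 2→3
i=24 'b': node 3→4  → match P0@[21:24]
i=25 'c': node 4→5 ·f
i=26 'c': node 5→6  → match P1@[25:26]
i=27 'b': node 6→0 ·f
i=28 'd': node 0→1
i=29 'c': node 1→2
i=30 'c': node 2→6 ·f  → match P1@[29:30]
i=31 'c': node 6→6 ·f  → match P1@[30:31]
i=32 'c': node 6→6 ·f  → match P1@[31:32]
i=33 'c': node 6→6 ·f  → match P1@[32:33]
i=34 'd': node 6→1 ·f
i=35 'a': node 1→0 ·f
i=36 'd': node 0→1
i=37 'c': node 1→2
i=38 'd': node 2→3
i=39 'b': node 3→4  → match P0@[36:39]
i=40 'c': node 4→5 ·f
i=41 'c': node 5→6  → match P1@[40:41]
i=42 'c': node 6→6 ·f  → match P1@[41:42]
i=43 'c': node 6→6 ·f  → match P1@[42:43]
i=44 'c': node 6→6 ·f  → match P1@[43:44]
i=45 'c': node 6→6 ·f  → match P1@[44:45]
i=46 'd': node 6→1 ·f
i=47 'c': node 1→2
i=48 'd': node 2→3
i=49 'c': node 3→2 ·f
i=50 'c': node 2→6 ·f  → match P1@[49:50]
i=51 'c': node 6→6 ·f  → match P1@[50:51]
i=52 'c': node 6→6 ·f  → match P1@[51:52]
i=53 'a': node 6→0 ·f
i=54 'b': node 0→0
i=55 'd': node 0→1
i=56 'c': node 1→2
i=57 'd': node 2→3
i=58 'b': node 3→4  → match P0@[55:58]
i=59 'd': node 4→1 ·f
i=60 'c': node 1→2
i=61 'd': node 2→3
i=62 'b': node 3→4  → match P0@[59:62]
i=63 'c': node 4→5 ·f
i=64 'c': node 5→6  → match P1@[63:64]
i=65 'c': node 6→6 ·f  → match P1@[64:65]
i=66 'b': node 6→0 ·f
i=67 'c': node 0→5
i=68 'd': node 5→1 ·f
i=69 'b': node 1→0 ·f
i=70 'b': node 0→0
i=71 'd': node 0→1
i=72 'd': node 1→1 ·f
i=73 'c': node 1→2
i=74 'd': node 2→3
i=75 'b': node 3→4  → match P0@[72:75]
i=76 'b': node 4→0 ·f
i=77 'd': node 0→1
i=78 'c': node 1→2

All matches (sorted): [[7,1],[8,1],[16,0],[24,0],[26,1],[30,1],[31,1],[32,1],[33,1],[39,0],[41,1],[42,1],[43,1],[44,1],[45,1],[50,1],[51,1],[52,1],[58,0],[62,0],[64,1],[65,1],[75,0]]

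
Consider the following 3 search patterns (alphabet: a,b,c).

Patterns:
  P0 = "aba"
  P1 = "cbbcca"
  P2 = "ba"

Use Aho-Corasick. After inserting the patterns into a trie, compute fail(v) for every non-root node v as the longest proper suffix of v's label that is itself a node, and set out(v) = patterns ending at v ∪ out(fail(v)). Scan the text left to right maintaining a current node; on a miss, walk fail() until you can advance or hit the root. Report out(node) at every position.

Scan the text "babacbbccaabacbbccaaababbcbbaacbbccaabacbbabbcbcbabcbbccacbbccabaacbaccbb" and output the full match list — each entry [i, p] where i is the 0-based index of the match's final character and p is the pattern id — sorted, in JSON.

Build:
Trie (insert patterns):
  n0 'ε': a→1 b→10 c→4
  n1 'a': b→2
  n2 'ab': a→3
  n3 'aba': ·  [P0 ends]
  n4 'c': b→5
  n5 'cb': b→6
  n6 'cbb': c→7
  n7 'cbbc': c→8
  n8 'cbbcc': a→9
  n9 'cbbcca': ·  [P1 ends]
  n10 'b': a→11
  n11 'ba': ·  [P2 ends]

BFS fail/out derivation:
  fail(1) 'a': from fail(0)=0 chase 'a': 0 ⇒ 0;  out=∅∪out(0)=∅
  fail(4) 'c': from fail(0)=0 chase 'c': 0 ⇒ 0;  out=∅∪out(0)=∅
  fail(10) 'b': from fail(0)=0 chase 'b': 0 ⇒ 0;  out=∅∪out(0)=∅
  fail(2) 'ab': from fail(1)=0 chase 'b': 0 ⇒ 10;  out=∅∪out(10)=∅
  fail(5) 'cb': from fail(4)=0 chase 'b': 0 ⇒ 10;  out=∅∪out(10)=∅
  fail(11) 'ba': from fail(10)=0 chase 'a': 0 ⇒ 1;  out={2}∪out(1)={2}
  fail(3) 'aba': from fail(2)=10 chase 'a': 10 ⇒ 11;  out={0}∪out(11)={0,2}
  fail(6) 'cbb': from fail(5)=10 chase 'b': 10→0 ⇒ 10;  out=∅∪out(10)=∅
  fail(7) 'cbbc': from fail(6)=10 chase 'c': 10→0 ⇒ 4;  out=∅∪out(4)=∅
  fail(8) 'cbbcc': from fail(7)=4 chase 'c': 4→0 ⇒ 4;  out=∅∪out(4)=∅
  fail(9) 'cbbcca': from fail(8)=4 chase 'a': 4→0 ⇒ 1;  out={1}∪out(1)={1}

Scan:
i=0 'b': node 0→10
i=1 'a': node 10→11  emit P2@[0:1]
i=2 'b': node 11→2 (fail-walked)
i=3 'a': node 2→3  emit P0@[1:3],P2@[2:3]
i=4 'c': node 3→4 (fail-walked)
i=5 'b': node 4→5
i=6 'b': node 5→6
i=7 'c': node 6→7
i=8 'c': node 7→8
i=9 'a': node 8→9  emit P1@[4:9]
i=10 'a': node 9→1 (fail-walked)
i=11 'b': node 1→2
i=12 'a': node 2→3  emit P0@[10:12],P2@[11:12]
i=13 'c': node 3→4 (fail-walked)
i=14 'b': node 4→5
i=15 'b': node 5→6
i=16 'c': node 6→7
i=17 'c': node 7→8
i=18 'a': node 8→9  emit P1@[13:18]
i=19 'a': node 9→1 (fail-walked)
i=20 'a': node 1→1 (fail-walked)
i=21 'b': node 1→2
i=22 'a': node 2→3  emit P0@[20:22],P2@[21:22]
i=23 'b': node 3→2 (fail-walked)
i=24 'b': node 2→10 (fail-walked)
i=25 'c': node 10→4 (fail-walked)
i=26 'b': node 4→5
i=27 'b': node 5→6
i=28 'a': node 6→11 (fail-walked)  emit P2@[27:28]
i=29 'a': node 11→1 (fail-walked)
i=30 'c': node 1→4 (fail-walked)
i=31 'b': node 4→5
i=32 'b': node 5→6
i=33 'c': node 6→7
i=34 'c': node 7→8
i=35 'a': node 8→9  emit P1@[30:35]
i=36 'a': node 9→1 (fail-walked)
i=37 'b': node 1→2
i=38 'a': node 2→3  emit P0@[36:38],P2@[37:38]
i=39 'c': node 3→4 (fail-walked)
i=40 'b': node 4→5
i=41 'b': node 5→6
i=42 'a': node 6→11 (fail-walked)  emit P2@[41:42]
i=43 'b': node 11→2 (fail-walked)
i=44 'b': node 2→10 (fail-walked)
i=45 'c': node 10→4 (fail-walked)
i=46 'b': node 4→5
i=47 'c': node 5→4 (fail-walked)
i=48 'b': node 4→5
i=49 'a': node 5→11 (fail-walked)  emit P2@[48:49]
i=50 'b': node 11→2 (fail-walked)
i=51 'c': node 2→4 (fail-walked)
i=52 'b': node 4→5
i=53 'b': node 5→6
i=54 'c': node 6→7
i=55 'c': node 7→8
i=56 'a': node 8→9  emit P1@[51:56]
i=57 'c': node 9→4 (fail-walked)
i=58 'b': node 4→5
i=59 'b': node 5→6
i=60 'c': node 6→7
i=61 'c': node 7→8
i=62 'a': node 8→9  emit P1@[57:62]
i=63 'b': node 9→2 (fail-walked)
i=64 'a': node 2→3  emit P0@[62:64],P2@[63:64]
i=65 'a': node 3→1 (fail-walked)
i=66 'c': node 1→4 (fail-walked)
i=67 'b': node 4→5
i=68 'a': node 5→11 (fail-walked)  emit P2@[67:68]
i=69 'c': node 11→4 (fail-walked)
i=70 'c': node 4→4 (fail-walked)
i=71 'b': node 4→5
i=72 'b': node 5→6

Result: [[1,2],[3,0],[3,2],[9,1],[12,0],[12,2],[18,1],[22,0],[22,2],[28,2],[35,1],[38,0],[38,2],[42,2],[49,2],[56,1],[62,1],[64,0],[64,2],[68,2]]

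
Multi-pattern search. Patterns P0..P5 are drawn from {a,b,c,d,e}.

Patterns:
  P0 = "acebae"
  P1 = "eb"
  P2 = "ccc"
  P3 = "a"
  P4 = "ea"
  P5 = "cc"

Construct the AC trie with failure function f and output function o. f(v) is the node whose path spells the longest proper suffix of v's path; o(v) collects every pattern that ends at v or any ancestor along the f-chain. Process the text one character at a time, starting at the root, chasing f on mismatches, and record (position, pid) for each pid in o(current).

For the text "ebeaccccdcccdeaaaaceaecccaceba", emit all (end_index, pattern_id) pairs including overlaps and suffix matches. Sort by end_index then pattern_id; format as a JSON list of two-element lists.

Build automaton:
Trie (insert patterns):
  n0 'ε': a→1 c→9 e→7
  n1 'a': c→2  ←P3
  n2 'ac': e→3
  n3 'ace': b→4
  n4 'aceb': a→5
  n5 'aceba': e→6
  n6 'acebae': ·  ←P0
  n7 'e': a→12 b→8
  n8 'eb': ·  ←P1
  n9 'c': c→10
  n10 'cc': c→11  ←P5
  n11 'ccc': ·  ←P2
  n12 'ea': ·  ←P4

Failure links (BFS by depth):
  fail(1) 'a': from fail(0)=0 chase 'a': 0 ⇒ 0;  out={3}∪out(0)={3}
  fail(7) 'e': from fail(0)=0 chase 'e': 0 ⇒ 0;  out=∅∪out(0)=∅
  fail(9) 'c': from fail(0)=0 chase 'c': 0 ⇒ 0;  out=∅∪out(0)=∅
  fail(2) 'ac': from fail(1)=0 chase 'c': 0 ⇒ 9;  out=∅∪out(9)=∅
  fail(8) 'eb': from fail(7)=0 chase 'b': 0 ⇒ 0;  out={1}∪out(0)={1}
  fail(10) 'cc': from fail(9)=0 chase 'c': 0 ⇒ 9;  out={5}∪out(9)={5}
  fail(12) 'ea': from fail(7)=0 chase 'a': 0 ⇒ 1;  out={4}∪out(1)={3,4}
  fail(3) 'ace': from fail(2)=9 chase 'e': 9→0 ⇒ 7;  out=∅∪out(7)=∅
  fail(11) 'ccc': from fail(10)=9 chase 'c': 9 ⇒ 10;  out={2}∪out(10)={2,5}
  fail(4) 'aceb': from fail(3)=7 chase 'b': 7 ⇒ 8;  out=∅∪out(8)={1}
  fail(5) 'aceba': from fail(4)=8 chase 'a': 8→0 ⇒ 1;  out=∅∪out(1)={3}
  fail(6) 'acebae': from fail(5)=1 chase 'e': 1→0 ⇒ 7;  out={0}∪out(7)={0}

Run:
i=0 'e': node 0→7
i=1 'b': node 7→8  → match P1@[0:1]
i=2 'e': node 8→7 (fail-walked)
i=3 'a': node 7→12  → match P3@[3:3],P4@[2:3]
i=4 'c': node 12→2 (fail-walked)
i=5 'c': node 2→10 (fail-walked)  → match P5@[4:5]
i=6 'c': node 10→11  → match P2@[4:6],P5@[5:6]
i=7 'c': node 11→11 (fail-walked)  → match P2@[5:7],P5@[6:7]
i=8 'd': node 11→0 (fail-walked)
i=9 'c': node 0→9
i=10 'c': node 9→10  → match P5@[9:10]
i=11 'c': node 10→11  → match P2@[9:11],P5@[10:11]
i=12 'd': node 11→0 (fail-walked)
i=13 'e': node 0→7
i=14 'a': node 7→12  → match P3@[14:14],P4@[13:14]
i=15 'a': node 12→1 (fail-walked)  → match P3@[15:15]
i=16 'a': node 1→1 (fail-walked)  → match P3@[16:16]
i=17 'a': node 1→1 (fail-walked)  → match P3@[17:17]
i=18 'c': node 1→2
i=19 'e': node 2→3
i=20 'a': node 3→12 (fail-walked)  → match P3@[20:20],P4@[19:20]
i=21 'e': node 12→7 (fail-walked)
i=22 'c': node 7→9 (fail-walked)
i=23 'c': node 9→10  → match P5@[22:23]
i=24 'c': node 10→11  → match P2@[22:24],P5@[23:24]
i=25 'a': node 11→1 (fail-walked)  → match P3@[25:25]
i=26 'c': node 1→2
i=27 'e': node 2→3
i=28 'b': node 3→4  → match P1@[27:28]
i=29 'a': node 4→5  → match P3@[29:29]

Result: [[1,1],[3,3],[3,4],[5,5],[6,2],[6,5],[7,2],[7,5],[10,5],[11,2],[11,5],[14,3],[14,4],[15,3],[16,3],[17,3],[20,3],[20,4],[23,5],[24,2],[24,5],[25,3],[28,1],[29,3]]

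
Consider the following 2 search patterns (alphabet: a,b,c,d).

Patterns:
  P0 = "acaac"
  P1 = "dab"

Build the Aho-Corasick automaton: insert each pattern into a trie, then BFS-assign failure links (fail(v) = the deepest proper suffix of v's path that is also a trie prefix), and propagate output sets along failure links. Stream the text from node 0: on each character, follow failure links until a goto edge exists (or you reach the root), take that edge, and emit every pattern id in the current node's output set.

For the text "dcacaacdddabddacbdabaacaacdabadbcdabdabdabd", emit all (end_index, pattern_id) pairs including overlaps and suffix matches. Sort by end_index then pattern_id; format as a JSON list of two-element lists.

Build automaton:
Trie nodes:
  n0 'ε': a→1 d→6
  n1 'a': c→2
  n2 'ac': a→3
  n3 'aca': a→4
  n4 'acaa': c→5
  n5 'acaac': ·  ←P0
  n6 'd': a→7
  n7 'da': b→8
  n8 'dab': ·  ←P1

BFS fail/out derivation:
  n1('a'): parent n0 fail=0; on 'a' 0 → fail=0;  out ∅∪∅=∅
  n6('d'): parent n0 fail=0; on 'd' 0 → fail=0;  out ∅∪∅=∅
  n2('ac'): parent n1 fail=0; on 'c' 0 → fail=0;  out ∅∪∅=∅
  n7('da'): parent n6 fail=0; on 'a' 0 → fail=1;  out ∅∪∅=∅
  n3('aca'): parent n2 fail=0; on 'a' 0 → fail=1;  out ∅∪∅=∅
  n8('dab'): parent n7 fail=1; on 'b' 1→0 → fail=0;  out {1}∪∅={1}
  n4('acaa'): parent n3 fail=1; on 'a' 1→0 → fail=1;  out ∅∪∅=∅
  n5('acaac'): parent n4 fail=1; on 'c' 1 → fail=2;  out {0}∪∅={0}

Run:
i=0 'd': node 0→6
i=1 'c': node 6→0 (fail-walked)
i=2 'a': node 0→1
i=3 'c': node 1→2
i=4 'a': node 2→3
i=5 'a': node 3→4
i=6 'c': node 4→5  ** P0@[2:6]
i=7 'd': node 5→6 (fail-walked)
i=8 'd': node 6→6 (fail-walked)
i=9 'd': node 6→6 (fail-walked)
i=10 'a': node 6→7
i=11 'b': node 7→8  ** P1@[9:11]
i=12 'd': node 8→6 (fail-walked)
i=13 'd': node 6→6 (fail-walked)
i=14 'a': node 6→7
i=15 'c': node 7→2 (fail-walked)
i=16 'b': node 2→0 (fail-walked)
i=17 'd': node 0→6
i=18 'a': node 6→7
i=19 'b': node 7→8  ** P1@[17:19]
i=20 'a': node 8→1 (fail-walked)
i=21 'a': node 1→1 (fail-walked)
i=22 'c': node 1→2
i=23 'a': node 2→3
i=24 'a': node 3→4
i=25 'c': node 4→5  ** P0@[21:25]
i=26 'd': node 5→6 (fail-walked)
i=27 'a': node 6→7
i=28 'b': node 7→8  ** P1@[26:28]
i=29 'a': node 8→1 (fail-walked)
i=30 'd': node 1→6 (fail-walked)
i=31 'b': node 6→0 (fail-walked)
i=32 'c': node 0→0
i=33 'd': node 0→6
i=34 'a': node 6→7
i=35 'b': node 7→8  ** P1@[33:35]
i=36 'd': node 8→6 (fail-walked)
i=37 'a': node 6→7
i=38 'b': node 7→8  ** P1@[36:38]
i=39 'd': node 8→6 (fail-walked)
i=40 'a': node 6→7
i=41 'b': node 7→8  ** P1@[39:41]
i=42 'd': node 8→6 (fail-walked)

Result: [[6,0],[11,1],[19,1],[25,0],[28,1],[35,1],[38,1],[41,1]]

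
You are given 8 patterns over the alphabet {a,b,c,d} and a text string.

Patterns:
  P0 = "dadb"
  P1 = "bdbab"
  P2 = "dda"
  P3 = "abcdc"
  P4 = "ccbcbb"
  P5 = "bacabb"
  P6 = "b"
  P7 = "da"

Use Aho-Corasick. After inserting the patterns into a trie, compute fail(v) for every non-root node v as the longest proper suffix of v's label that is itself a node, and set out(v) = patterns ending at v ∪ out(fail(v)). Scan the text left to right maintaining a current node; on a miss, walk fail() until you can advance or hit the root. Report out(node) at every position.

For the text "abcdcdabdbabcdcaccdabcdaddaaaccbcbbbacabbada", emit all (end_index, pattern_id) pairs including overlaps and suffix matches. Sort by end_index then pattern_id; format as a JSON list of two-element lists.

Build automaton:
Trie nodes:
  n0 'ε': a→12 b→5 c→17 d→1
  n1 'd': a→2 d→10
  n2 'da': d→3  ←P7
  n3 'dad': b→4
  n4 'dadb': ·  ←P0
  n5 'b': a→23 d→6  ←P6
  n6 'bd': b→7
  n7 'bdb': a→8
  n8 'bdba': b→9
  n9 'bdbab': ·  ←P1
  n10 'dd': a→11
  n11 'dda': ·  ←P2
  n12 'a': b→13
  n13 'ab': c→14
  n14 'abc': d→15
  n15 'abcd': c→16
  n16 'abcdc': ·  ←P3
  n17 'c': c→18
  n18 'cc': b→19
  n19 'ccb': c→20
  n20 'ccbc': b→21
  n21 'ccbcb': b→22
  n22 'ccbcbb': ·  ←P4
  n23 'ba': c→24
  n24 'bac': a→25
  n25 'baca': b→26
  n26 'bacab': b→27
  n27 'bacabb': ·  ←P5

Failure links (BFS by depth):
  fail(1) 'd': from fail(0)=0 chase 'd': 0 ⇒ 0;  out=∅∪out(0)=∅
  fail(5) 'b': from fail(0)=0 chase 'b': 0 ⇒ 0;  out={6}∪out(0)={6}
  fail(12) 'a': from fail(0)=0 chase 'a': 0 ⇒ 0;  out=∅∪out(0)=∅
  fail(17) 'c': from fail(0)=0 chase 'c': 0 ⇒ 0;  out=∅∪out(0)=∅
  fail(2) 'da': from fail(1)=0 chase 'a': 0 ⇒ 12;  out={7}∪out(12)={7}
  fail(6) 'bd': from fail(5)=0 chase 'd': 0 ⇒ 1;  out=∅∪out(1)=∅
  fail(10) 'dd': from fail(1)=0 chase 'd': 0 ⇒ 1;  out=∅∪out(1)=∅
  fail(13) 'ab': from fail(12)=0 chase 'b': 0 ⇒ 5;  out=∅∪out(5)={6}
  fail(18) 'cc': from fail(17)=0 chase 'c': 0 ⇒ 17;  out=∅∪out(17)=∅
  fail(23) 'ba': from fail(5)=0 chase 'a': 0 ⇒ 12;  out=∅∪out(12)=∅
  fail(3) 'dad': from fail(2)=12 chase 'd': 12→0 ⇒ 1;  out=∅∪out(1)=∅
  fail(7) 'bdb': from fail(6)=1 chase 'b': 1→0 ⇒ 5;  out=∅∪out(5)={6}
  fail(11) 'dda': from fail(10)=1 chase 'a': 1 ⇒ 2;  out={2}∪out(2)={2,7}
  fail(14) 'abc': from fail(13)=5 chase 'c': 5→0 ⇒ 17;  out=∅∪out(17)=∅
  fail(19) 'ccb': from fail(18)=17 chase 'b': 17→0 ⇒ 5;  out=∅∪out(5)={6}
  fail(24) 'bac': from fail(23)=12 chase 'c': 12→0 ⇒ 17;  out=∅∪out(17)=∅
  fail(4) 'dadb': from fail(3)=1 chase 'b': 1→0 ⇒ 5;  out={0}∪out(5)={0,6}
  fail(8) 'bdba': from fail(7)=5 chase 'a': 5 ⇒ 23;  out=∅∪out(23)=∅
  fail(15) 'abcd': from fail(14)=17 chase 'd': 17→0 ⇒ 1;  out=∅∪out(1)=∅
  fail(20) 'ccbc': from fail(19)=5 chase 'c': 5→0 ⇒ 17;  out=∅∪out(17)=∅
  fail(25) 'baca': from fail(24)=17 chase 'a': 17→0 ⇒ 12;  out=∅∪out(12)=∅
  fail(9) 'bdbab': from fail(8)=23 chase 'b': 23→12 ⇒ 13;  out={1}∪out(13)={1,6}
  fail(16) 'abcdc': from fail(15)=1 chase 'c': 1→0 ⇒ 17;  out={3}∪out(17)={3}
  fail(21) 'ccbcb': from fail(20)=17 chase 'b': 17→0 ⇒ 5;  out=∅∪out(5)={6}
  fail(26) 'bacab': from fail(25)=12 chase 'b': 12 ⇒ 13;  out=∅∪out(13)={6}
  fail(22) 'ccbcbb': from fail(21)=5 chase 'b': 5→0 ⇒ 5;  out={4}∪out(5)={4,6}
  fail(27) 'bacabb': from fail(26)=13 chase 'b': 13→5→0 ⇒ 5;  out={5}∪out(5)={5,6}

Scan:
pos 0 'a': at 12
pos 1 'b': at 13  ** P6@[1:1]
pos 2 'c': at 14
pos 3 'd': at 15
pos 4 'c': at 16  ** P3@[0:4]
pos 5 'd': at 1 (via fail)
pos 6 'a': at 2  ** P7@[5:6]
pos 7 'b': at 13 (via fail)  ** P6@[7:7]
pos 8 'd': at 6 (via fail)
pos 9 'b': at 7  ** P6@[9:9]
pos 10 'a': at 8
pos 11 'b': at 9  ** P1@[7:11],P6@[11:11]
pos 12 'c': at 14 (via fail)
pos 13 'd': at 15
pos 14 'c': at 16  ** P3@[10:14]
pos 15 'a': at 12 (via fail)
pos 16 'c': at 17 (via fail)
pos 17 'c': at 18
pos 18 'd': at 1 (via fail)
pos 19 'a': at 2  ** P7@[18:19]
pos 20 'b': at 13 (via fail)  ** P6@[20:20]
pos 21 'c': at 14
pos 22 'd': at 15
pos 23 'a': at 2 (via fail)  ** P7@[22:23]
pos 24 'd': at 3
pos 25 'd': at 10 (via fail)
pos 26 'a': at 11  ** P2@[24:26],P7@[25:26]
pos 27 'a': at 12 (via fail)
pos 28 'a': at 12 (via fail)
pos 29 'c': at 17 (via fail)
pos 30 'c': at 18
pos 31 'b': at 19  ** P6@[31:31]
pos 32 'c': at 20
pos 33 'b': at 21  ** P6@[33:33]
pos 34 'b': at 22  ** P4@[29:34],P6@[34:34]
pos 35 'b': at 5 (via fail)  ** P6@[35:35]
pos 36 'a': at 23
pos 37 'c': at 24
pos 38 'a': at 25
pos 39 'b': at 26  ** P6@[39:39]
pos 40 'b': at 27  ** P5@[35:40],P6@[40:40]
pos 41 'a': at 23 (via fail)
pos 42 'd': at 1 (via fail)
pos 43 'a': at 2  ** P7@[42:43]

All matches (sorted): [[1,6],[4,3],[6,7],[7,6],[9,6],[11,1],[11,6],[14,3],[19,7],[20,6],[23,7],[26,2],[26,7],[31,6],[33,6],[34,4],[34,6],[35,6],[39,6],[40,5],[40,6],[43,7]]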